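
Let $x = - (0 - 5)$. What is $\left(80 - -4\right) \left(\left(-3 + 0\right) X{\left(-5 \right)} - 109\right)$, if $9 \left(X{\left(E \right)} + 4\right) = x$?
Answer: $-8288$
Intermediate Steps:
$x = 5$ ($x = - (0 - 5) = \left(-1\right) \left(-5\right) = 5$)
$X{\left(E \right)} = - \frac{31}{9}$ ($X{\left(E \right)} = -4 + \frac{1}{9} \cdot 5 = -4 + \frac{5}{9} = - \frac{31}{9}$)
$\left(80 - -4\right) \left(\left(-3 + 0\right) X{\left(-5 \right)} - 109\right) = \left(80 - -4\right) \left(\left(-3 + 0\right) \left(- \frac{31}{9}\right) - 109\right) = \left(80 + 4\right) \left(\left(-3\right) \left(- \frac{31}{9}\right) - 109\right) = 84 \left(\frac{31}{3} - 109\right) = 84 \left(- \frac{296}{3}\right) = -8288$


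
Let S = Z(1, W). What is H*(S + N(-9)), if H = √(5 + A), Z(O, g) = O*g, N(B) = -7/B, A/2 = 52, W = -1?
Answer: -2*√109/9 ≈ -2.3201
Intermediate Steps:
A = 104 (A = 2*52 = 104)
S = -1 (S = 1*(-1) = -1)
H = √109 (H = √(5 + 104) = √109 ≈ 10.440)
H*(S + N(-9)) = √109*(-1 - 7/(-9)) = √109*(-1 - 7*(-⅑)) = √109*(-1 + 7/9) = √109*(-2/9) = -2*√109/9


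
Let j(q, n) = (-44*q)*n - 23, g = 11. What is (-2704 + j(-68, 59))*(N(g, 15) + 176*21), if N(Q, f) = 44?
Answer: 650015740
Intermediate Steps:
j(q, n) = -23 - 44*n*q (j(q, n) = -44*n*q - 23 = -23 - 44*n*q)
(-2704 + j(-68, 59))*(N(g, 15) + 176*21) = (-2704 + (-23 - 44*59*(-68)))*(44 + 176*21) = (-2704 + (-23 + 176528))*(44 + 3696) = (-2704 + 176505)*3740 = 173801*3740 = 650015740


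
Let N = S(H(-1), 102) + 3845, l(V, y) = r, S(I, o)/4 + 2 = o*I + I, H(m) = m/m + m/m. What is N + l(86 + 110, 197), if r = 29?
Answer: 4690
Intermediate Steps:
H(m) = 2 (H(m) = 1 + 1 = 2)
S(I, o) = -8 + 4*I + 4*I*o (S(I, o) = -8 + 4*(o*I + I) = -8 + 4*(I*o + I) = -8 + 4*(I + I*o) = -8 + (4*I + 4*I*o) = -8 + 4*I + 4*I*o)
l(V, y) = 29
N = 4661 (N = (-8 + 4*2 + 4*2*102) + 3845 = (-8 + 8 + 816) + 3845 = 816 + 3845 = 4661)
N + l(86 + 110, 197) = 4661 + 29 = 4690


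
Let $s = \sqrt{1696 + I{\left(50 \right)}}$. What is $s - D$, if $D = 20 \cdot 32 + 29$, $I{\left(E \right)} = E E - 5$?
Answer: $-669 + \sqrt{4191} \approx -604.26$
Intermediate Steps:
$I{\left(E \right)} = -5 + E^{2}$ ($I{\left(E \right)} = E^{2} - 5 = -5 + E^{2}$)
$D = 669$ ($D = 640 + 29 = 669$)
$s = \sqrt{4191}$ ($s = \sqrt{1696 - \left(5 - 50^{2}\right)} = \sqrt{1696 + \left(-5 + 2500\right)} = \sqrt{1696 + 2495} = \sqrt{4191} \approx 64.738$)
$s - D = \sqrt{4191} - 669 = -669 + \sqrt{4191}$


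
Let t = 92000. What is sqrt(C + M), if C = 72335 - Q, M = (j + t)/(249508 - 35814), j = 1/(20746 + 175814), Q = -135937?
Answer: sqrt(15099324974936157425190)/269254440 ≈ 456.37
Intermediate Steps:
j = 1/196560 ≈ 5.0875e-6
M = 18083520001/42003692640 (M = (1/196560 + 92000)/(249508 - 35814) = (18083520001/196560)/213694 = (18083520001/196560)*(1/213694) = 18083520001/42003692640 ≈ 0.43052)
C = 208272 (C = 72335 - 1*(-135937) = 72335 + 135937 = 208272)
sqrt(C + M) = sqrt(208272 + 18083520001/42003692640) = sqrt(8748211157038081/42003692640) = sqrt(15099324974936157425190)/269254440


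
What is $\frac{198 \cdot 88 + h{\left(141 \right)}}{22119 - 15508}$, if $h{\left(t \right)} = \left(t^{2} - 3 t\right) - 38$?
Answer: $\frac{36844}{6611} \approx 5.5731$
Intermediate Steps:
$h{\left(t \right)} = -38 + t^{2} - 3 t$
$\frac{198 \cdot 88 + h{\left(141 \right)}}{22119 - 15508} = \frac{198 \cdot 88 - \left(461 - 19881\right)}{22119 - 15508} = \frac{17424 - -19420}{6611} = \left(17424 + 19420\right) \frac{1}{6611} = 36844 \cdot \frac{1}{6611} = \frac{36844}{6611}$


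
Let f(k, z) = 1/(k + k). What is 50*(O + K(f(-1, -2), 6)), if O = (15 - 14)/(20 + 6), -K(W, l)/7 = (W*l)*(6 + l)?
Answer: 163825/13 ≈ 12602.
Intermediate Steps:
f(k, z) = 1/(2*k)
K(W, l) = -7*W*l*(6 + l)
O = 1/26 ≈ 0.038462
50*(O + K(f(-1, -2), 6)) = 50*(1/26 - 7*(1/2)/(-1)*6*(6 + 6)) = 50*(1/26 - 7*(1/2)*(-1)*6*12) = 50*(1/26 - 7*(-1/2)*6*12) = 50*(1/26 + 252) = 50*(6553/26) = 163825/13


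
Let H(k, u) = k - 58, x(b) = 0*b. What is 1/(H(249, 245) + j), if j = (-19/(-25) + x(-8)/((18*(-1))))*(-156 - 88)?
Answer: 25/139 ≈ 0.17986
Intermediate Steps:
x(b) = 0
H(k, u) = -58 + k
j = -4636/25 (j = (-19/(-25) + 0/((18*(-1))))*(-156 - 88) = (-19*(-1/25) + 0/(-18))*(-244) = (19/25 + 0*(-1/18))*(-244) = (19/25 + 0)*(-244) = (19/25)*(-244) = -4636/25 ≈ -185.44)
1/(H(249, 245) + j) = 1/((-58 + 249) - 4636/25) = 1/(191 - 4636/25) = 1/(139/25) = 25/139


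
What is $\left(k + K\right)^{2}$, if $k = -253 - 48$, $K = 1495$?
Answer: $1425636$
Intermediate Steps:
$k = -301$
$\left(k + K\right)^{2} = \left(-301 + 1495\right)^{2} = 1194^{2} = 1425636$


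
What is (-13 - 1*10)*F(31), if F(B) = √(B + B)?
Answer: -23*√62 ≈ -181.10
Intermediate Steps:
F(B) = √2*√B (F(B) = √(2*B) = √2*√B)
(-13 - 1*10)*F(31) = (-13 - 1*10)*(√2*√31) = (-13 - 10)*√62 = -23*√62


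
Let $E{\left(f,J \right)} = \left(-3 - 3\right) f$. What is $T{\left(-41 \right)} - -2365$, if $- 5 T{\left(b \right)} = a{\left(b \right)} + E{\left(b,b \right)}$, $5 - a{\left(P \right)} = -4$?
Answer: $2314$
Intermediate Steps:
$a{\left(P \right)} = 9$ ($a{\left(P \right)} = 5 - -4 = 5 + 4 = 9$)
$E{\left(f,J \right)} = - 6 f$
$T{\left(b \right)} = - \frac{9}{5} + \frac{6 b}{5}$ ($T{\left(b \right)} = - \frac{9 - 6 b}{5} = - \frac{9}{5} + \frac{6 b}{5}$)
$T{\left(-41 \right)} - -2365 = \left(- \frac{9}{5} + \frac{6}{5} \left(-41\right)\right) - -2365 = \left(- \frac{9}{5} - \frac{246}{5}\right) + 2365 = -51 + 2365 = 2314$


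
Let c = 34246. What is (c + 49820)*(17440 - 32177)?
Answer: -1238880642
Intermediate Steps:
(c + 49820)*(17440 - 32177) = (34246 + 49820)*(17440 - 32177) = 84066*(-14737) = -1238880642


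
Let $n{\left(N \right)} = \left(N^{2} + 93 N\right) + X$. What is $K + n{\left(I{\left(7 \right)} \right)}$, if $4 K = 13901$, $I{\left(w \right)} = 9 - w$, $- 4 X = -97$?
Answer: $\frac{7379}{2} \approx 3689.5$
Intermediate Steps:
$X = \frac{97}{4}$ ($X = \left(- \frac{1}{4}\right) \left(-97\right) = \frac{97}{4} \approx 24.25$)
$K = \frac{13901}{4}$ ($K = \frac{1}{4} \cdot 13901 = \frac{13901}{4} \approx 3475.3$)
$n{\left(N \right)} = \frac{97}{4} + N^{2} + 93 N$ ($n{\left(N \right)} = \left(N^{2} + 93 N\right) + \frac{97}{4} = \frac{97}{4} + N^{2} + 93 N$)
$K + n{\left(I{\left(7 \right)} \right)} = \frac{13901}{4} + \left(\frac{97}{4} + \left(9 - 7\right)^{2} + 93 \left(9 - 7\right)\right) = \frac{13901}{4} + \left(\frac{97}{4} + 2^{2} + 93 \cdot 2\right) = \frac{13901}{4} + \left(\frac{97}{4} + 4 + 186\right) = \frac{13901}{4} + \frac{857}{4} = \frac{7379}{2}$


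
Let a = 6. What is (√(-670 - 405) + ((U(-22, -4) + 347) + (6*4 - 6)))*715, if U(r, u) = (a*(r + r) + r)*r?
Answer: 4759755 + 3575*I*√43 ≈ 4.7598e+6 + 23443.0*I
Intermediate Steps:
U(r, u) = 13*r² (U(r, u) = (6*(r + r) + r)*r = (6*(2*r) + r)*r = (12*r + r)*r = (13*r)*r = 13*r²)
(√(-670 - 405) + ((U(-22, -4) + 347) + (6*4 - 6)))*715 = (√(-670 - 405) + ((13*(-22)² + 347) + (6*4 - 6)))*715 = (√(-1075) + ((13*484 + 347) + (24 - 6)))*715 = (5*I*√43 + ((6292 + 347) + 18))*715 = (5*I*√43 + (6639 + 18))*715 = (5*I*√43 + 6657)*715 = (6657 + 5*I*√43)*715 = 4759755 + 3575*I*√43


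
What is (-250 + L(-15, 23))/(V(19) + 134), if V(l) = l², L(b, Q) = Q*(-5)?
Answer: -73/99 ≈ -0.73737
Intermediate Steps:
L(b, Q) = -5*Q
(-250 + L(-15, 23))/(V(19) + 134) = (-250 - 5*23)/(19² + 134) = (-250 - 115)/(361 + 134) = -365/495 = -365*1/495 = -73/99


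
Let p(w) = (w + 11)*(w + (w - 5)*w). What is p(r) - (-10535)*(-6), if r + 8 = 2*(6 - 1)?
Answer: -63262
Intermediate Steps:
r = 2 (r = -8 + 2*(6 - 1) = -8 + 2*5 = -8 + 10 = 2)
p(w) = (11 + w)*(w + w*(-5 + w)) (p(w) = (11 + w)*(w + (-5 + w)*w) = (11 + w)*(w + w*(-5 + w)))
p(r) - (-10535)*(-6) = 2*(-44 + 2**2 + 7*2) - (-10535)*(-6) = 2*(-44 + 4 + 14) - 301*210 = 2*(-26) - 63210 = -52 - 63210 = -63262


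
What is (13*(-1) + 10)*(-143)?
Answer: 429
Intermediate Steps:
(13*(-1) + 10)*(-143) = (-13 + 10)*(-143) = -3*(-143) = 429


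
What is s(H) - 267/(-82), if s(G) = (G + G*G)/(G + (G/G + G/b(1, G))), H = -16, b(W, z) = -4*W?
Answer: -16743/902 ≈ -18.562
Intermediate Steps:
s(G) = (G + G²)/(1 + 3*G/4) (s(G) = (G + G*G)/(G + (G/G + G/((-4*1)))) = (G + G²)/(G + (1 + G/(-4))) = (G + G²)/(G + (1 + G*(-¼))) = (G + G²)/(G + (1 - G/4)) = (G + G²)/(1 + 3*G/4))
s(H) - 267/(-82) = 4*(-16)*(1 - 16)/(4 + 3*(-16)) - 267/(-82) = 4*(-16)*(-15)/(4 - 48) - 267*(-1)/82 = 4*(-16)*(-15)/(-44) - 1*(-267/82) = 4*(-16)*(-1/44)*(-15) + 267/82 = -240/11 + 267/82 = -16743/902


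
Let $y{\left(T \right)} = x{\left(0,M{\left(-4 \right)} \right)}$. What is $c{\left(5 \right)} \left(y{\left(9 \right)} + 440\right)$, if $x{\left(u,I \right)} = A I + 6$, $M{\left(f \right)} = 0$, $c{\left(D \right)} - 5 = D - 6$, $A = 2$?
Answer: $1784$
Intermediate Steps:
$c{\left(D \right)} = -1 + D$ ($c{\left(D \right)} = 5 + \left(D - 6\right) = 5 + \left(-6 + D\right) = -1 + D$)
$x{\left(u,I \right)} = 6 + 2 I$ ($x{\left(u,I \right)} = 2 I + 6 = 6 + 2 I$)
$y{\left(T \right)} = 6$ ($y{\left(T \right)} = 6 + 2 \cdot 0 = 6 + 0 = 6$)
$c{\left(5 \right)} \left(y{\left(9 \right)} + 440\right) = \left(-1 + 5\right) \left(6 + 440\right) = 4 \cdot 446 = 1784$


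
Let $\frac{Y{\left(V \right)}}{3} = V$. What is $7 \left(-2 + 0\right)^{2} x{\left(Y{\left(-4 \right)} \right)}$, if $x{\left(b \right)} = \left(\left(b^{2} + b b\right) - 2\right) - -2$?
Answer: $8064$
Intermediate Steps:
$Y{\left(V \right)} = 3 V$
$x{\left(b \right)} = 2 b^{2}$ ($x{\left(b \right)} = \left(\left(b^{2} + b^{2}\right) - 2\right) + 2 = \left(2 b^{2} - 2\right) + 2 = \left(-2 + 2 b^{2}\right) + 2 = 2 b^{2}$)
$7 \left(-2 + 0\right)^{2} x{\left(Y{\left(-4 \right)} \right)} = 7 \left(-2 + 0\right)^{2} \cdot 2 \left(3 \left(-4\right)\right)^{2} = 7 \left(-2\right)^{2} \cdot 2 \left(-12\right)^{2} = 7 \cdot 4 \cdot 2 \cdot 144 = 28 \cdot 288 = 8064$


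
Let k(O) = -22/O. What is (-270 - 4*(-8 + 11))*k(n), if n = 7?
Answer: 6204/7 ≈ 886.29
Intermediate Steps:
(-270 - 4*(-8 + 11))*k(n) = (-270 - 4*(-8 + 11))*(-22/7) = (-270 - 4*3)*(-22*⅐) = (-270 - 12)*(-22/7) = -282*(-22/7) = 6204/7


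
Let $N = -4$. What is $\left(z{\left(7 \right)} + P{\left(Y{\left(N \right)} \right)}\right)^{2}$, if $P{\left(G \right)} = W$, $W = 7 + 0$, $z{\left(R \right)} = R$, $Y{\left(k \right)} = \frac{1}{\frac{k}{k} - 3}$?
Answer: $196$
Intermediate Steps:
$Y{\left(k \right)} = - \frac{1}{2}$ ($Y{\left(k \right)} = \frac{1}{1 - 3} = \frac{1}{-2} = - \frac{1}{2}$)
$W = 7$
$P{\left(G \right)} = 7$
$\left(z{\left(7 \right)} + P{\left(Y{\left(N \right)} \right)}\right)^{2} = \left(7 + 7\right)^{2} = 14^{2} = 196$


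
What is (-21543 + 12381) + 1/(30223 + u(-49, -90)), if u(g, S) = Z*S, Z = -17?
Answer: -290920985/31753 ≈ -9162.0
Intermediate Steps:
u(g, S) = -17*S
(-21543 + 12381) + 1/(30223 + u(-49, -90)) = (-21543 + 12381) + 1/(30223 - 17*(-90)) = -9162 + 1/(30223 + 1530) = -9162 + 1/31753 = -290920985/31753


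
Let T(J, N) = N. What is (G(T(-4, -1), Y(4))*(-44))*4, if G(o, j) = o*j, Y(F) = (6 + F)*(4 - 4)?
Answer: 0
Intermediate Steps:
Y(F) = 0 (Y(F) = (6 + F)*0 = 0)
G(o, j) = j*o
(G(T(-4, -1), Y(4))*(-44))*4 = ((0*(-1))*(-44))*4 = (0*(-44))*4 = 0*4 = 0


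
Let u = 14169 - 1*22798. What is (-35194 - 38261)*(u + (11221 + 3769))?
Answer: -467247255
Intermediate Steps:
u = -8629 (u = 14169 - 22798 = -8629)
(-35194 - 38261)*(u + (11221 + 3769)) = (-35194 - 38261)*(-8629 + (11221 + 3769)) = -73455*(-8629 + 14990) = -73455*6361 = -467247255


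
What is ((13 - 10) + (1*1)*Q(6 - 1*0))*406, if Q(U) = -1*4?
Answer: -406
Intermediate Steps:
Q(U) = -4
((13 - 10) + (1*1)*Q(6 - 1*0))*406 = ((13 - 10) + (1*1)*(-4))*406 = (3 + 1*(-4))*406 = (3 - 4)*406 = -1*406 = -406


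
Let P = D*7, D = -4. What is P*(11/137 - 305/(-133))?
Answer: -172992/2603 ≈ -66.459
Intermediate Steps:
P = -28 (P = -4*7 = -28)
P*(11/137 - 305/(-133)) = -28*(11/137 - 305/(-133)) = -28*(11*(1/137) - 305*(-1/133)) = -28*(11/137 + 305/133) = -28*43248/18221 = -172992/2603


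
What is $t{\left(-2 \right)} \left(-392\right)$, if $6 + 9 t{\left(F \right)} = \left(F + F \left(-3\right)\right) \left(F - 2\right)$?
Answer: $\frac{8624}{9} \approx 958.22$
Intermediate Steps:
$t{\left(F \right)} = - \frac{2}{3} - \frac{2 F \left(-2 + F\right)}{9}$ ($t{\left(F \right)} = - \frac{2}{3} + \frac{\left(F + F \left(-3\right)\right) \left(F - 2\right)}{9} = - \frac{2}{3} + \frac{\left(F - 3 F\right) \left(-2 + F\right)}{9} = - \frac{2}{3} + \frac{- 2 F \left(-2 + F\right)}{9} = - \frac{2}{3} + \frac{\left(-2\right) F \left(-2 + F\right)}{9} = - \frac{2}{3} - \frac{2 F \left(-2 + F\right)}{9}$)
$t{\left(-2 \right)} \left(-392\right) = \left(- \frac{2}{3} - \frac{2 \left(-2\right)^{2}}{9} + \frac{4}{9} \left(-2\right)\right) \left(-392\right) = \left(- \frac{2}{3} - \frac{8}{9} - \frac{8}{9}\right) \left(-392\right) = \left(- \frac{22}{9}\right) \left(-392\right) = \frac{8624}{9}$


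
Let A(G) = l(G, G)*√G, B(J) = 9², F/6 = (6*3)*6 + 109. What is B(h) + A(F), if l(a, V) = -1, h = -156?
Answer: 81 - √1302 ≈ 44.917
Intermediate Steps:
F = 1302 (F = 6*((6*3)*6 + 109) = 6*(18*6 + 109) = 6*(108 + 109) = 6*217 = 1302)
B(J) = 81
A(G) = -√G
B(h) + A(F) = 81 - √1302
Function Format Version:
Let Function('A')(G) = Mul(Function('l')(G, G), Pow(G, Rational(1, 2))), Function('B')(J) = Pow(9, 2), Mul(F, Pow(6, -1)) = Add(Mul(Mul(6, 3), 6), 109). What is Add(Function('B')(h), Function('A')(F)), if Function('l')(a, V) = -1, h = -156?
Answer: Add(81, Mul(-1, Pow(1302, Rational(1, 2)))) ≈ 44.917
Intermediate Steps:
F = 1302 (F = Mul(6, Add(Mul(Mul(6, 3), 6), 109)) = Mul(6, Add(Mul(18, 6), 109)) = Mul(6, Add(108, 109)) = Mul(6, 217) = 1302)
Function('B')(J) = 81
Function('A')(G) = Mul(-1, Pow(G, Rational(1, 2)))
Add(Function('B')(h), Function('A')(F)) = Add(81, Mul(-1, Pow(1302, Rational(1, 2))))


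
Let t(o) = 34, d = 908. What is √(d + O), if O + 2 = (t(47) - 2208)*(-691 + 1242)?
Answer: 2*I*√299242 ≈ 1094.1*I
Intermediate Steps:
O = -1197876 (O = -2 + (34 - 2208)*(-691 + 1242) = -2 - 2174*551 = -2 - 1197874 = -1197876)
√(d + O) = √(908 - 1197876) = √(-1196968) = 2*I*√299242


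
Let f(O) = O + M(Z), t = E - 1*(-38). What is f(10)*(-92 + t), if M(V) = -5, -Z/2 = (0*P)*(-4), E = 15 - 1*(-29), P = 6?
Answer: -50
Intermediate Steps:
E = 44 (E = 15 + 29 = 44)
Z = 0 (Z = -2*0*6*(-4) = -0*(-4) = -2*0 = 0)
t = 82 (t = 44 - 1*(-38) = 44 + 38 = 82)
f(O) = -5 + O (f(O) = O - 5 = -5 + O)
f(10)*(-92 + t) = (-5 + 10)*(-92 + 82) = 5*(-10) = -50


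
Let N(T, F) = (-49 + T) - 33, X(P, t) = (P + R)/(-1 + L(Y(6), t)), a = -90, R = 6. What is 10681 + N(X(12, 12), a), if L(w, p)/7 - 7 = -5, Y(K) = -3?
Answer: 137805/13 ≈ 10600.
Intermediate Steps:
L(w, p) = 14 (L(w, p) = 49 + 7*(-5) = 49 - 35 = 14)
X(P, t) = 6/13 + P/13 (X(P, t) = (P + 6)/(-1 + 14) = (6 + P)/13 = (6 + P)*(1/13) = 6/13 + P/13)
N(T, F) = -82 + T
10681 + N(X(12, 12), a) = 10681 + (-82 + (6/13 + (1/13)*12)) = 10681 + (-82 + (6/13 + 12/13)) = 10681 + (-82 + 18/13) = 10681 - 1048/13 = 137805/13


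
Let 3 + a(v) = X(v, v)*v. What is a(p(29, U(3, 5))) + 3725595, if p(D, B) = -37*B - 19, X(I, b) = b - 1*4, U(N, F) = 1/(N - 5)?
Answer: 14902377/4 ≈ 3.7256e+6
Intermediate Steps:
U(N, F) = 1/(-5 + N)
X(I, b) = -4 + b (X(I, b) = b - 4 = -4 + b)
p(D, B) = -19 - 37*B
a(v) = -3 + v*(-4 + v) (a(v) = -3 + (-4 + v)*v = -3 + v*(-4 + v))
a(p(29, U(3, 5))) + 3725595 = (-3 + (-19 - 37/(-5 + 3))*(-4 + (-19 - 37/(-5 + 3)))) + 3725595 = (-3 + (-19 - 37/(-2))*(-4 + (-19 - 37/(-2)))) + 3725595 = (-3 + (-19 - 37*(-1/2))*(-4 + (-19 - 37*(-1/2)))) + 3725595 = (-3 + (-19 + 37/2)*(-4 + (-19 + 37/2))) + 3725595 = (-3 - (-4 - 1/2)/2) + 3725595 = (-3 - 1/2*(-9/2)) + 3725595 = (-3 + 9/4) + 3725595 = -3/4 + 3725595 = 14902377/4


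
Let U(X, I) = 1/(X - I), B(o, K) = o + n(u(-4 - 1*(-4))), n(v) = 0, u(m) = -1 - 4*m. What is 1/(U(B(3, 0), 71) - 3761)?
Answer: -68/255749 ≈ -0.00026589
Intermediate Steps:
B(o, K) = o (B(o, K) = o + 0 = o)
1/(U(B(3, 0), 71) - 3761) = 1/(-1/(71 - 1*3) - 3761) = 1/(-1/(71 - 3) - 3761) = 1/(-1/68 - 3761) = 1/(-255749/68) = -68/255749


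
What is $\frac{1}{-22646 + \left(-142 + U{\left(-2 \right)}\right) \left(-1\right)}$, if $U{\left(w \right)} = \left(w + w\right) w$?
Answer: $- \frac{1}{22512} \approx -4.4421 \cdot 10^{-5}$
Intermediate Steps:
$U{\left(w \right)} = 2 w^{2}$ ($U{\left(w \right)} = 2 w w = 2 w^{2}$)
$\frac{1}{-22646 + \left(-142 + U{\left(-2 \right)}\right) \left(-1\right)} = \frac{1}{-22646 + \left(-142 + 2 \left(-2\right)^{2}\right) \left(-1\right)} = \frac{1}{-22646 + \left(-142 + 2 \cdot 4\right) \left(-1\right)} = \frac{1}{-22646 + \left(-142 + 8\right) \left(-1\right)} = \frac{1}{-22646 - -134} = \frac{1}{-22646 + 134} = \frac{1}{-22512} = - \frac{1}{22512}$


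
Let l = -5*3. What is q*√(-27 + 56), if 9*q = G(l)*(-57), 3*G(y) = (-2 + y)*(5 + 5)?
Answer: 3230*√29/9 ≈ 1932.7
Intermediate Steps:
l = -15
G(y) = -20/3 + 10*y/3 (G(y) = ((-2 + y)*(5 + 5))/3 = ((-2 + y)*10)/3 = (-20 + 10*y)/3 = -20/3 + 10*y/3)
q = 3230/9 (q = ((-20/3 + (10/3)*(-15))*(-57))/9 = ((-20/3 - 50)*(-57))/9 = (-170/3*(-57))/9 = (⅑)*3230 = 3230/9 ≈ 358.89)
q*√(-27 + 56) = 3230*√(-27 + 56)/9 = 3230*√29/9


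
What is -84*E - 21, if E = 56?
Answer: -4725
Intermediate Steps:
-84*E - 21 = -84*56 - 21 = -4704 - 21 = -4725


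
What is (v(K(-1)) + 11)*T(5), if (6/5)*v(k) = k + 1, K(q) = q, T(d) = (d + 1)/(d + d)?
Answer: 33/5 ≈ 6.6000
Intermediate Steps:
T(d) = (1 + d)/(2*d) (T(d) = (1 + d)/((2*d)) = (1 + d)*(1/(2*d)) = (1 + d)/(2*d))
v(k) = ⅚ + 5*k/6 (v(k) = 5*(k + 1)/6 = 5*(1 + k)/6 = ⅚ + 5*k/6)
(v(K(-1)) + 11)*T(5) = ((⅚ + (⅚)*(-1)) + 11)*((½)*(1 + 5)/5) = ((⅚ - ⅚) + 11)*((½)*(⅕)*6) = (0 + 11)*(⅗) = 11*(⅗) = 33/5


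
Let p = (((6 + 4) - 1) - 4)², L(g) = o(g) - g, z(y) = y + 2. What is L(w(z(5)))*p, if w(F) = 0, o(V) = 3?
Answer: 75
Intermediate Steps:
z(y) = 2 + y
L(g) = 3 - g
p = 25 (p = ((10 - 1) - 4)² = (9 - 4)² = 5² = 25)
L(w(z(5)))*p = (3 - 1*0)*25 = (3 + 0)*25 = 3*25 = 75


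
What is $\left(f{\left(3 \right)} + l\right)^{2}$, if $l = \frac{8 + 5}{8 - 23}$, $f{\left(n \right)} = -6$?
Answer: $\frac{10609}{225} \approx 47.151$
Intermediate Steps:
$l = - \frac{13}{15}$ ($l = \frac{13}{-15} = 13 \left(- \frac{1}{15}\right) = - \frac{13}{15} \approx -0.86667$)
$\left(f{\left(3 \right)} + l\right)^{2} = \left(-6 - \frac{13}{15}\right)^{2} = \left(- \frac{103}{15}\right)^{2} = \frac{10609}{225}$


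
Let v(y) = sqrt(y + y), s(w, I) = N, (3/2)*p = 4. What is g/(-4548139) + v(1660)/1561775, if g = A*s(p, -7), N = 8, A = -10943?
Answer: 87544/4548139 + 2*sqrt(830)/1561775 ≈ 0.019285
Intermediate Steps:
p = 8/3 (p = (2/3)*4 = 8/3 ≈ 2.6667)
s(w, I) = 8
v(y) = sqrt(2)*sqrt(y) (v(y) = sqrt(2*y) = sqrt(2)*sqrt(y))
g = -87544 (g = -10943*8 = -87544)
g/(-4548139) + v(1660)/1561775 = -87544/(-4548139) + (sqrt(2)*sqrt(1660))/1561775 = -87544*(-1/4548139) + (sqrt(2)*(2*sqrt(415)))*(1/1561775) = 87544/4548139 + (2*sqrt(830))*(1/1561775) = 87544/4548139 + 2*sqrt(830)/1561775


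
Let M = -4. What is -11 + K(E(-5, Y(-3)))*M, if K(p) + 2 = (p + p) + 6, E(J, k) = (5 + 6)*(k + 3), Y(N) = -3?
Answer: -27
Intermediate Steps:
E(J, k) = 33 + 11*k (E(J, k) = 11*(3 + k) = 33 + 11*k)
K(p) = 4 + 2*p (K(p) = -2 + ((p + p) + 6) = -2 + (2*p + 6) = -2 + (6 + 2*p) = 4 + 2*p)
-11 + K(E(-5, Y(-3)))*M = -11 + (4 + 2*(33 + 11*(-3)))*(-4) = -11 + (4 + 2*(33 - 33))*(-4) = -11 + (4 + 2*0)*(-4) = -11 + (4 + 0)*(-4) = -11 + 4*(-4) = -11 - 16 = -27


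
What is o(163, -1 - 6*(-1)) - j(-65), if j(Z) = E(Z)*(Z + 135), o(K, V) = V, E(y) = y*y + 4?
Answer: -296025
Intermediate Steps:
E(y) = 4 + y**2 (E(y) = y**2 + 4 = 4 + y**2)
j(Z) = (4 + Z**2)*(135 + Z) (j(Z) = (4 + Z**2)*(Z + 135) = (4 + Z**2)*(135 + Z))
o(163, -1 - 6*(-1)) - j(-65) = (-1 - 6*(-1)) - (4 + (-65)**2)*(135 - 65) = (-1 + 6) - (4 + 4225)*70 = 5 - 4229*70 = 5 - 1*296030 = 5 - 296030 = -296025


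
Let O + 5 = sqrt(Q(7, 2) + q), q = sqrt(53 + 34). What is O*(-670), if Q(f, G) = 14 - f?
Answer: 3350 - 670*sqrt(7 + sqrt(87)) ≈ 642.72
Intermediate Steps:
q = sqrt(87) ≈ 9.3274
O = -5 + sqrt(7 + sqrt(87)) (O = -5 + sqrt((14 - 1*7) + sqrt(87)) = -5 + sqrt((14 - 7) + sqrt(87)) = -5 + sqrt(7 + sqrt(87)) ≈ -0.95928)
O*(-670) = (-5 + sqrt(7 + sqrt(87)))*(-670) = 3350 - 670*sqrt(7 + sqrt(87))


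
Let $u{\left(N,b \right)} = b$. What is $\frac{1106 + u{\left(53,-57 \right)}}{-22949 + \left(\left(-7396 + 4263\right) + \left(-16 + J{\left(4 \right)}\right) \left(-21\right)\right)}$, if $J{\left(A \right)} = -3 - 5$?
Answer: $- \frac{1049}{25578} \approx -0.041012$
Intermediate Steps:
$J{\left(A \right)} = -8$ ($J{\left(A \right)} = -3 - 5 = -8$)
$\frac{1106 + u{\left(53,-57 \right)}}{-22949 + \left(\left(-7396 + 4263\right) + \left(-16 + J{\left(4 \right)}\right) \left(-21\right)\right)} = \frac{1106 - 57}{-22949 + \left(\left(-7396 + 4263\right) + \left(-16 - 8\right) \left(-21\right)\right)} = \frac{1049}{-22949 - 2629} = \frac{1049}{-25578} = 1049 \left(- \frac{1}{25578}\right) = - \frac{1049}{25578}$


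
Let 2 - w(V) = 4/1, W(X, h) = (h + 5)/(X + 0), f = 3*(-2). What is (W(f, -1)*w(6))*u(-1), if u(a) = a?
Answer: -4/3 ≈ -1.3333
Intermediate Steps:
f = -6
W(X, h) = (5 + h)/X
w(V) = -2 (w(V) = 2 - 4/1 = 2 - 4 = -2)
(W(f, -1)*w(6))*u(-1) = (((5 - 1)/(-6))*(-2))*(-1) = (-⅙*4*(-2))*(-1) = -⅔*(-2)*(-1) = (4/3)*(-1) = -4/3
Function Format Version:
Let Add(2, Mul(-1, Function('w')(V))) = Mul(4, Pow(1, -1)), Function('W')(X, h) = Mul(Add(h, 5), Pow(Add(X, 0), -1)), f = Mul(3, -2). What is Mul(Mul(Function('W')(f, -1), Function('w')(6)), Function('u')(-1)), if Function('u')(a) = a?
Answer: Rational(-4, 3) ≈ -1.3333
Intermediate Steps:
f = -6
Function('W')(X, h) = Mul(Pow(X, -1), Add(5, h)) (Function('W')(X, h) = Mul(Add(5, h), Pow(X, -1)) = Mul(Pow(X, -1), Add(5, h)))
Function('w')(V) = -2 (Function('w')(V) = Add(2, Mul(-1, Mul(4, Pow(1, -1)))) = Add(2, Mul(-1, Mul(4, 1))) = Add(2, Mul(-1, 4)) = Add(2, -4) = -2)
Mul(Mul(Function('W')(f, -1), Function('w')(6)), Function('u')(-1)) = Mul(Mul(Mul(Pow(-6, -1), Add(5, -1)), -2), -1) = Mul(Mul(Mul(Rational(-1, 6), 4), -2), -1) = Mul(Mul(Rational(-2, 3), -2), -1) = Mul(Rational(4, 3), -1) = Rational(-4, 3)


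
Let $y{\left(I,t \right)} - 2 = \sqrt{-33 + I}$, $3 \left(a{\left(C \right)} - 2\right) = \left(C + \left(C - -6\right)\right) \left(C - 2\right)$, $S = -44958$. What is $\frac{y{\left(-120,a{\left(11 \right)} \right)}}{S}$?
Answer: $- \frac{1}{22479} - \frac{i \sqrt{17}}{14986} \approx -4.4486 \cdot 10^{-5} - 0.00027513 i$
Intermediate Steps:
$a{\left(C \right)} = 2 + \frac{\left(-2 + C\right) \left(6 + 2 C\right)}{3}$ ($a{\left(C \right)} = 2 + \frac{\left(C + \left(C - -6\right)\right) \left(C - 2\right)}{3} = 2 + \frac{\left(C + \left(C + 6\right)\right) \left(-2 + C\right)}{3} = 2 + \frac{\left(C + \left(6 + C\right)\right) \left(-2 + C\right)}{3} = 2 + \frac{\left(6 + 2 C\right) \left(-2 + C\right)}{3} = 2 + \frac{\left(-2 + C\right) \left(6 + 2 C\right)}{3}$)
$y{\left(I,t \right)} = 2 + \sqrt{-33 + I}$
$\frac{y{\left(-120,a{\left(11 \right)} \right)}}{S} = \frac{2 + \sqrt{-33 - 120}}{-44958} = \left(2 + \sqrt{-153}\right) \left(- \frac{1}{44958}\right) = \left(2 + 3 i \sqrt{17}\right) \left(- \frac{1}{44958}\right) = - \frac{1}{22479} - \frac{i \sqrt{17}}{14986}$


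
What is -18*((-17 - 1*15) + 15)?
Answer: 306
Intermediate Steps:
-18*((-17 - 1*15) + 15) = -18*((-17 - 15) + 15) = -18*(-32 + 15) = -18*(-17) = 306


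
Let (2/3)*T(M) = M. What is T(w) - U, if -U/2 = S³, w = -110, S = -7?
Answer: -851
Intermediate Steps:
T(M) = 3*M/2
U = 686 (U = -2*(-7)³ = -2*(-343) = 686)
T(w) - U = (3/2)*(-110) - 1*686 = -165 - 686 = -851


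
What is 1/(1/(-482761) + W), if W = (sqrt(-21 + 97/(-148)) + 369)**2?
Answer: 138995723473476895148/18934828644992246499078437 - 50911093986416208*I*sqrt(118585)/94674143224961232495392185 ≈ 7.3407e-6 - 1.8518e-7*I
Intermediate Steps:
W = (369 + I*sqrt(118585)/74)**2 (W = (sqrt(-21 + 97*(-1/148)) + 369)**2 = (sqrt(-21 - 97/148) + 369)**2 = (sqrt(-3205/148) + 369)**2 = (I*sqrt(118585)/74 + 369)**2 = (369 + I*sqrt(118585)/74)**2 ≈ 1.3614e+5 + 3434.0*I)
1/(1/(-482761) + W) = 1/(1/(-482761) + (20148623/148 + 369*I*sqrt(118585)/37)) = 1/(-1/482761 + (20148623/148 + 369*I*sqrt(118585)/37)) = 1/(9726969387955/71448628 + 369*I*sqrt(118585)/37)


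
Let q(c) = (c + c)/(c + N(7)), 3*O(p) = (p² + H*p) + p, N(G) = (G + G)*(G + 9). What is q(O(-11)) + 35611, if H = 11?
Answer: 23538849/661 ≈ 35611.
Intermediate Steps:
N(G) = 2*G*(9 + G) (N(G) = (2*G)*(9 + G) = 2*G*(9 + G))
O(p) = 4*p + p²/3 (O(p) = ((p² + 11*p) + p)/3 = (p² + 12*p)/3 = 4*p + p²/3)
q(c) = 2*c/(224 + c) (q(c) = (c + c)/(c + 2*7*(9 + 7)) = (2*c)/(c + 2*7*16) = (2*c)/(c + 224) = (2*c)/(224 + c) = 2*c/(224 + c))
q(O(-11)) + 35611 = 2*((⅓)*(-11)*(12 - 11))/(224 + (⅓)*(-11)*(12 - 11)) + 35611 = 2*((⅓)*(-11)*1)/(224 + (⅓)*(-11)*1) + 35611 = 2*(-11/3)/(224 - 11/3) + 35611 = 2*(-11/3)/(661/3) + 35611 = 2*(-11/3)*(3/661) + 35611 = -22/661 + 35611 = 23538849/661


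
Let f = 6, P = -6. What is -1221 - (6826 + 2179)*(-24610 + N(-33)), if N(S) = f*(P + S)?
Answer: 223718999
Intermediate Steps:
N(S) = -36 + 6*S (N(S) = 6*(-6 + S) = -36 + 6*S)
-1221 - (6826 + 2179)*(-24610 + N(-33)) = -1221 - (6826 + 2179)*(-24610 + (-36 + 6*(-33))) = -1221 - 9005*(-24610 + (-36 - 198)) = -1221 - 9005*(-24610 - 234) = -1221 - 9005*(-24844) = -1221 - 1*(-223720220) = -1221 + 223720220 = 223718999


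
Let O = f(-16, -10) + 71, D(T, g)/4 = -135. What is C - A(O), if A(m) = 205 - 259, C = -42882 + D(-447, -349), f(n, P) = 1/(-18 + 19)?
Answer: -43368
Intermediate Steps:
D(T, g) = -540 (D(T, g) = 4*(-135) = -540)
f(n, P) = 1 (f(n, P) = 1/1 = 1)
O = 72 (O = 1 + 71 = 72)
C = -43422 (C = -42882 - 540 = -43422)
A(m) = -54
C - A(O) = -43422 - 1*(-54) = -43422 + 54 = -43368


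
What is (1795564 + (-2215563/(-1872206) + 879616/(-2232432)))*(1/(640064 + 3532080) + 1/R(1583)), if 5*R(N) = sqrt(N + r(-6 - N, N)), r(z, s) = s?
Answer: 67006190788124659/155694452527132704 + 335030953940623295*sqrt(3166)/118147560750756 ≈ 1.5956e+5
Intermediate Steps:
R(N) = sqrt(2)*sqrt(N)/5 (R(N) = sqrt(N + N)/5 = sqrt(2*N)/5 = (sqrt(2)*sqrt(N))/5 = sqrt(2)*sqrt(N)/5)
(1795564 + (-2215563/(-1872206) + 879616/(-2232432)))*(1/(640064 + 3532080) + 1/R(1583)) = (1795564 + (-2215563/(-1872206) + 879616/(-2232432)))*(1/(640064 + 3532080) + 1/(sqrt(2)*sqrt(1583)/5)) = (1795564 + (-2215563*(-1/1872206) + 879616*(-1/2232432)))*(1/4172144 + 1/(sqrt(3166)/5)) = (1795564 + (316509/267458 - 54976/139527))*(1/4172144 + 5*sqrt(3166)/3166) = (1795564 + 29457780235/37317612366)*(1/4172144 + 5*sqrt(3166)/3166) = 67006190788124659*(1/4172144 + 5*sqrt(3166)/3166)/37317612366 = 67006190788124659/155694452527132704 + 335030953940623295*sqrt(3166)/118147560750756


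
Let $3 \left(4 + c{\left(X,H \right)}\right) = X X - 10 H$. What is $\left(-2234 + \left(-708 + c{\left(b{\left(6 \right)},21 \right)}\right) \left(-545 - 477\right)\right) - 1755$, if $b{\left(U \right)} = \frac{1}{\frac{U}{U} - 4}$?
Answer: $\frac{21469783}{27} \approx 7.9518 \cdot 10^{5}$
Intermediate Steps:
$b{\left(U \right)} = - \frac{1}{3}$ ($b{\left(U \right)} = \frac{1}{1 - 4} = \frac{1}{-3} = - \frac{1}{3}$)
$c{\left(X,H \right)} = -4 - \frac{10 H}{3} + \frac{X^{2}}{3}$ ($c{\left(X,H \right)} = -4 + \frac{X X - 10 H}{3} = -4 + \frac{X^{2} - 10 H}{3} = -4 - \left(- \frac{X^{2}}{3} + \frac{10 H}{3}\right) = -4 - \frac{10 H}{3} + \frac{X^{2}}{3}$)
$\left(-2234 + \left(-708 + c{\left(b{\left(6 \right)},21 \right)}\right) \left(-545 - 477\right)\right) - 1755 = \left(-2234 + \left(-708 - \left(74 - \frac{1}{27}\right)\right) \left(-545 - 477\right)\right) - 1755 = \left(-2234 + \left(-708 - \frac{1997}{27}\right) \left(-1022\right)\right) - 1755 = \left(-2234 - - \frac{21577486}{27}\right) - 1755 = \left(-2234 + \frac{21577486}{27}\right) - 1755 = \frac{21517168}{27} - 1755 = \frac{21469783}{27}$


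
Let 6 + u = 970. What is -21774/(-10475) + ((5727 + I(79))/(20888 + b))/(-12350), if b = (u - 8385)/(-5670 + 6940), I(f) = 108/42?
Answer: 332802351755813/160105717574075 ≈ 2.0786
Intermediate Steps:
u = 964 (u = -6 + 970 = 964)
I(f) = 18/7 (I(f) = 108*(1/42) = 18/7)
b = -7421/1270 (b = (964 - 8385)/(-5670 + 6940) = -7421/1270 ≈ -5.8433)
-21774/(-10475) + ((5727 + I(79))/(20888 + b))/(-12350) = -21774/(-10475) + ((5727 + 18/7)/(20888 - 7421/1270))/(-12350) = -21774*(-1/10475) + (40107/(7*(26520339/1270)))*(-1/12350) = 21774/10475 + ((40107/7)*(1270/26520339))*(-1/12350) = 21774/10475 + (16978630/61880791)*(-1/12350) = 21774/10475 - 1697863/76422776885 = 332802351755813/160105717574075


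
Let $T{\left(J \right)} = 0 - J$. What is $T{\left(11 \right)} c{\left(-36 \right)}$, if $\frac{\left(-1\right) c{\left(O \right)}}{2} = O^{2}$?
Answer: $28512$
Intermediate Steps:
$c{\left(O \right)} = - 2 O^{2}$
$T{\left(J \right)} = - J$
$T{\left(11 \right)} c{\left(-36 \right)} = \left(-1\right) 11 \left(- 2 \left(-36\right)^{2}\right) = - 11 \left(\left(-2\right) 1296\right) = \left(-11\right) \left(-2592\right) = 28512$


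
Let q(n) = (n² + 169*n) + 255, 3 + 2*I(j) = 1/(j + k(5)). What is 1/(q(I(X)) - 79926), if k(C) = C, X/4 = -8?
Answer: -729/58265561 ≈ -1.2512e-5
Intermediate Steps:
X = -32 (X = 4*(-8) = -32)
I(j) = -3/2 + 1/(2*(5 + j)) (I(j) = -3/2 + 1/(2*(j + 5)) = -3/2 + 1/(2*(5 + j)))
q(n) = 255 + n² + 169*n
1/(q(I(X)) - 79926) = 1/((255 + ((-14 - 3*(-32))/(2*(5 - 32)))² + 169*((-14 - 3*(-32))/(2*(5 - 32)))) - 79926) = 1/((255 + ((½)*(-14 + 96)/(-27))² + 169*((½)*(-14 + 96)/(-27))) - 79926) = 1/((255 + ((½)*(-1/27)*82)² + 169*((½)*(-1/27)*82)) - 79926) = 1/((255 + (-41/27)² + 169*(-41/27)) - 79926) = 1/((255 + 1681/729 - 6929/27) - 79926) = 1/(493/729 - 79926) = 1/(-58265561/729) = -729/58265561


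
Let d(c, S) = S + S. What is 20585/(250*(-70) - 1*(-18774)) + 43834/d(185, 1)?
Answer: 27942843/1274 ≈ 21933.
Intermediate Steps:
d(c, S) = 2*S
20585/(250*(-70) - 1*(-18774)) + 43834/d(185, 1) = 20585/(250*(-70) - 1*(-18774)) + 43834/((2*1)) = 20585/(-17500 + 18774) + 43834/2 = 20585/1274 + 43834*(½) = 20585*(1/1274) + 21917 = 20585/1274 + 21917 = 27942843/1274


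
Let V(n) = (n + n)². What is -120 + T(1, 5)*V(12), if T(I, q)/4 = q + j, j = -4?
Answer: 2184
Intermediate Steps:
T(I, q) = -16 + 4*q (T(I, q) = 4*(q - 4) = 4*(-4 + q) = -16 + 4*q)
V(n) = 4*n² (V(n) = (2*n)² = 4*n²)
-120 + T(1, 5)*V(12) = -120 + (-16 + 4*5)*(4*12²) = -120 + (-16 + 20)*(4*144) = -120 + 4*576 = -120 + 2304 = 2184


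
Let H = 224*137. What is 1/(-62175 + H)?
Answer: -1/31487 ≈ -3.1759e-5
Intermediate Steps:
H = 30688
1/(-62175 + H) = 1/(-62175 + 30688) = 1/(-31487) = -1/31487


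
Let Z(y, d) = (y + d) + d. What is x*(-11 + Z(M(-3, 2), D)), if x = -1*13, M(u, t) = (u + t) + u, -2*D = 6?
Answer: 273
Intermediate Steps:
D = -3 (D = -½*6 = -3)
M(u, t) = t + 2*u (M(u, t) = (t + u) + u = t + 2*u)
Z(y, d) = y + 2*d (Z(y, d) = (d + y) + d = y + 2*d)
x = -13
x*(-11 + Z(M(-3, 2), D)) = -13*(-11 + ((2 + 2*(-3)) + 2*(-3))) = -13*(-11 + ((2 - 6) - 6)) = -13*(-11 + (-4 - 6)) = -13*(-11 - 10) = -13*(-21) = 273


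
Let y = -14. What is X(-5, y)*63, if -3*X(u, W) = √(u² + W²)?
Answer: -21*√221 ≈ -312.19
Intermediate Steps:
X(u, W) = -√(W² + u²)/3 (X(u, W) = -√(u² + W²)/3 = -√(W² + u²)/3)
X(-5, y)*63 = -√((-14)² + (-5)²)/3*63 = -√(196 + 25)/3*63 = -√221/3*63 = -21*√221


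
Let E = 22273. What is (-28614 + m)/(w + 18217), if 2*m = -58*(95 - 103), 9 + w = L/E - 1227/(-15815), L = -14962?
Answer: -434673408830/278848395387 ≈ -1.5588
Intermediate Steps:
w = -3379522514/352247495 (w = -9 + (-14962/22273 - 1227/(-15815)) = -9 + (-14962*1/22273 - 1227*(-1/15815)) = -9 + (-14962/22273 + 1227/15815) = -9 - 209295059/352247495 = -3379522514/352247495 ≈ -9.5942)
m = 232 (m = (-58*(95 - 103))/2 = (-58*(-8))/2 = (1/2)*464 = 232)
(-28614 + m)/(w + 18217) = (-28614 + 232)/(-3379522514/352247495 + 18217) = -28382/6413513093901/352247495 = -28382*352247495/6413513093901 = -434673408830/278848395387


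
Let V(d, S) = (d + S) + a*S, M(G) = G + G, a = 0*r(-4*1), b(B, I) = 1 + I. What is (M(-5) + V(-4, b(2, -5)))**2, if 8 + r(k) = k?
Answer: 324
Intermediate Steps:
r(k) = -8 + k
a = 0 (a = 0*(-8 - 4*1) = 0*(-8 - 4) = 0*(-12) = 0)
M(G) = 2*G
V(d, S) = S + d (V(d, S) = (d + S) + 0*S = (S + d) + 0 = S + d)
(M(-5) + V(-4, b(2, -5)))**2 = (2*(-5) + ((1 - 5) - 4))**2 = (-10 + (-4 - 4))**2 = (-10 - 8)**2 = (-18)**2 = 324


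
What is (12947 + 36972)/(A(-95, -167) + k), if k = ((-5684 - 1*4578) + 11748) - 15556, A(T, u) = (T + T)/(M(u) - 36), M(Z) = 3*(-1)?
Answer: -1946841/548540 ≈ -3.5491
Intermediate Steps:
M(Z) = -3
A(T, u) = -2*T/39 (A(T, u) = (T + T)/(-3 - 36) = (2*T)/(-39) = (2*T)*(-1/39) = -2*T/39)
k = -14070 (k = ((-5684 - 4578) + 11748) - 15556 = (-10262 + 11748) - 15556 = 1486 - 15556 = -14070)
(12947 + 36972)/(A(-95, -167) + k) = (12947 + 36972)/(-2/39*(-95) - 14070) = 49919/(190/39 - 14070) = 49919/(-548540/39) = 49919*(-39/548540) = -1946841/548540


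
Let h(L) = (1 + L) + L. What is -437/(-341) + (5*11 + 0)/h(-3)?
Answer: -3314/341 ≈ -9.7185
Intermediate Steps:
h(L) = 1 + 2*L
-437/(-341) + (5*11 + 0)/h(-3) = -437/(-341) + (5*11 + 0)/(1 + 2*(-3)) = -437*(-1/341) + (55 + 0)/(1 - 6) = 437/341 + 55/(-5) = 437/341 + 55*(-⅕) = 437/341 - 11 = -3314/341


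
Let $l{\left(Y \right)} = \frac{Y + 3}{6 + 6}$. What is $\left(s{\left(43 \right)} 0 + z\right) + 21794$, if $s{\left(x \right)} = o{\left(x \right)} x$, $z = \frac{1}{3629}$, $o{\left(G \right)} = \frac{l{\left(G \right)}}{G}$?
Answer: $\frac{79090427}{3629} \approx 21794.0$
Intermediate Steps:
$l{\left(Y \right)} = \frac{1}{4} + \frac{Y}{12}$ ($l{\left(Y \right)} = \frac{3 + Y}{12} = \left(3 + Y\right) \frac{1}{12} = \frac{1}{4} + \frac{Y}{12}$)
$o{\left(G \right)} = \frac{\frac{1}{4} + \frac{G}{12}}{G}$
$z = \frac{1}{3629} \approx 0.00027556$
$s{\left(x \right)} = \frac{1}{4} + \frac{x}{12}$ ($s{\left(x \right)} = \frac{3 + x}{12 x} x = \frac{1}{4} + \frac{x}{12}$)
$\left(s{\left(43 \right)} 0 + z\right) + 21794 = \left(\left(\frac{1}{4} + \frac{1}{12} \cdot 43\right) 0 + \frac{1}{3629}\right) + 21794 = \left(\left(\frac{1}{4} + \frac{43}{12}\right) 0 + \frac{1}{3629}\right) + 21794 = \left(\frac{23}{6} \cdot 0 + \frac{1}{3629}\right) + 21794 = \left(0 + \frac{1}{3629}\right) + 21794 = \frac{1}{3629} + 21794 = \frac{79090427}{3629}$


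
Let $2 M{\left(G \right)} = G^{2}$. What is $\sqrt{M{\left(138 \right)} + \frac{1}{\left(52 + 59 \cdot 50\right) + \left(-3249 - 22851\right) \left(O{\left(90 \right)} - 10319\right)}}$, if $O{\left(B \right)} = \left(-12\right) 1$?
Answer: $\frac{13 \sqrt{4096536988842165710}}{269642102} \approx 97.581$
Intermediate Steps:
$O{\left(B \right)} = -12$
$M{\left(G \right)} = \frac{G^{2}}{2}$
$\sqrt{M{\left(138 \right)} + \frac{1}{\left(52 + 59 \cdot 50\right) + \left(-3249 - 22851\right) \left(O{\left(90 \right)} - 10319\right)}} = \sqrt{\frac{138^{2}}{2} + \frac{1}{\left(52 + 59 \cdot 50\right) + \left(-3249 - 22851\right) \left(-12 - 10319\right)}} = \sqrt{\frac{1}{2} \cdot 19044 + \frac{1}{\left(52 + 2950\right) - -269639100}} = \sqrt{9522 + \frac{1}{3002 + 269639100}} = \sqrt{9522 + \frac{1}{269642102}} = \sqrt{\frac{2567532095245}{269642102}} = \frac{13 \sqrt{4096536988842165710}}{269642102}$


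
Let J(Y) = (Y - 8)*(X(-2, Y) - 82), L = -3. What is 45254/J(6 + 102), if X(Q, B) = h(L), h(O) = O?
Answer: -1331/250 ≈ -5.3240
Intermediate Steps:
X(Q, B) = -3
J(Y) = 680 - 85*Y (J(Y) = (Y - 8)*(-3 - 82) = (-8 + Y)*(-85) = 680 - 85*Y)
45254/J(6 + 102) = 45254/(680 - 85*(6 + 102)) = 45254/(680 - 85*108) = 45254/(680 - 9180) = 45254/(-8500) = 45254*(-1/8500) = -1331/250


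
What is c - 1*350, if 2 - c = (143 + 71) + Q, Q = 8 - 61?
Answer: -509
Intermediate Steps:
Q = -53
c = -159 (c = 2 - ((143 + 71) - 53) = 2 - (214 - 53) = 2 - 1*161 = 2 - 161 = -159)
c - 1*350 = -159 - 1*350 = -159 - 350 = -509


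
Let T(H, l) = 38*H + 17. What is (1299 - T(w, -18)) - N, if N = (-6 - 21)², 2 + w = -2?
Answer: 705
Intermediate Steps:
w = -4 (w = -2 - 2 = -4)
T(H, l) = 17 + 38*H
N = 729 (N = (-27)² = 729)
(1299 - T(w, -18)) - N = (1299 - (17 + 38*(-4))) - 1*729 = (1299 - (17 - 152)) - 729 = (1299 - 1*(-135)) - 729 = (1299 + 135) - 729 = 1434 - 729 = 705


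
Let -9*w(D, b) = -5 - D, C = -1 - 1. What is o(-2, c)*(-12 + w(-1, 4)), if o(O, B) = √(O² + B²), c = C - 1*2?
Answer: -208*√5/9 ≈ -51.678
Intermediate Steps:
C = -2
w(D, b) = 5/9 + D/9 (w(D, b) = -(-5 - D)/9 = 5/9 + D/9)
c = -4 (c = -2 - 1*2 = -2 - 2 = -4)
o(O, B) = √(B² + O²)
o(-2, c)*(-12 + w(-1, 4)) = √((-4)² + (-2)²)*(-12 + (5/9 + (⅑)*(-1))) = √(16 + 4)*(-12 + (5/9 - ⅑)) = √20*(-12 + 4/9) = (2*√5)*(-104/9) = -208*√5/9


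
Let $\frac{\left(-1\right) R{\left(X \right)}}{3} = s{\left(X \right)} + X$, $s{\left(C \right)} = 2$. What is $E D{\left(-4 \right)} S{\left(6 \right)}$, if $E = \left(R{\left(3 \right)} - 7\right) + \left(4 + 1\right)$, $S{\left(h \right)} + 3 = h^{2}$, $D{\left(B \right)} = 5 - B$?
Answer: $-5049$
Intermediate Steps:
$S{\left(h \right)} = -3 + h^{2}$
$R{\left(X \right)} = -6 - 3 X$ ($R{\left(X \right)} = - 3 \left(2 + X\right) = -6 - 3 X$)
$E = -17$ ($E = \left(\left(-6 - 9\right) - 7\right) + \left(4 + 1\right) = \left(\left(-6 - 9\right) - 7\right) + 5 = \left(-15 - 7\right) + 5 = -22 + 5 = -17$)
$E D{\left(-4 \right)} S{\left(6 \right)} = - 17 \left(5 - -4\right) \left(-3 + 6^{2}\right) = - 17 \left(5 + 4\right) \left(-3 + 36\right) = \left(-17\right) 9 \cdot 33 = \left(-153\right) 33 = -5049$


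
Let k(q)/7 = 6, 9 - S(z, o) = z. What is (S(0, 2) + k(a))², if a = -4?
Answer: 2601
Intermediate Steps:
S(z, o) = 9 - z
k(q) = 42 (k(q) = 7*6 = 42)
(S(0, 2) + k(a))² = ((9 - 1*0) + 42)² = ((9 + 0) + 42)² = (9 + 42)² = 51² = 2601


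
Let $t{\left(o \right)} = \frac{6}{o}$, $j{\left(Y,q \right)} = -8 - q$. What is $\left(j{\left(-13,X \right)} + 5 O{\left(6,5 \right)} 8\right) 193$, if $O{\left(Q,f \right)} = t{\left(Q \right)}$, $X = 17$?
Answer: $2895$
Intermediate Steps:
$O{\left(Q,f \right)} = \frac{6}{Q}$
$\left(j{\left(-13,X \right)} + 5 O{\left(6,5 \right)} 8\right) 193 = \left(\left(-8 - 17\right) + 5 \cdot \frac{6}{6} \cdot 8\right) 193 = \left(\left(-8 - 17\right) + 5 \cdot 6 \cdot \frac{1}{6} \cdot 8\right) 193 = \left(-25 + 5 \cdot 1 \cdot 8\right) 193 = \left(-25 + 5 \cdot 8\right) 193 = \left(-25 + 40\right) 193 = 15 \cdot 193 = 2895$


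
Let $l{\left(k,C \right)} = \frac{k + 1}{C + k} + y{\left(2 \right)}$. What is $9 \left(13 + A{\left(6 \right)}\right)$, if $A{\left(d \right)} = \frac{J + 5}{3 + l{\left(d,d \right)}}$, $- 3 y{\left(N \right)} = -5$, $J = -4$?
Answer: $\frac{831}{7} \approx 118.71$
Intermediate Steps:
$y{\left(N \right)} = \frac{5}{3}$ ($y{\left(N \right)} = \left(- \frac{1}{3}\right) \left(-5\right) = \frac{5}{3}$)
$l{\left(k,C \right)} = \frac{5}{3} + \frac{1 + k}{C + k}$ ($l{\left(k,C \right)} = \frac{k + 1}{C + k} + \frac{5}{3} = \frac{1 + k}{C + k} + \frac{5}{3} = \frac{5}{3} + \frac{1 + k}{C + k}$)
$A{\left(d \right)} = \frac{1}{3 + \frac{3 + 13 d}{6 d}}$ ($A{\left(d \right)} = \frac{-4 + 5}{3 + \frac{3 + 5 d + 8 d}{3 \left(d + d\right)}} = 1 \frac{1}{3 + \frac{3 + 13 d}{3 \cdot 2 d}} = 1 \frac{1}{3 + \frac{\frac{1}{2 d} \left(3 + 13 d\right)}{3}} = 1 \frac{1}{3 + \frac{3 + 13 d}{6 d}} = \frac{1}{3 + \frac{3 + 13 d}{6 d}}$)
$9 \left(13 + A{\left(6 \right)}\right) = 9 \left(13 + 6 \cdot 6 \frac{1}{3 + 31 \cdot 6}\right) = 9 \left(13 + 6 \cdot 6 \frac{1}{3 + 186}\right) = 9 \left(13 + 6 \cdot 6 \cdot \frac{1}{189}\right) = 9 \left(13 + \frac{4}{21}\right) = 9 \cdot \frac{277}{21} = \frac{831}{7}$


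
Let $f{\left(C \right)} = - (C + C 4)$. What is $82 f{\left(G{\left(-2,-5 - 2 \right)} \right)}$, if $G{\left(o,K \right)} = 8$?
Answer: $-3280$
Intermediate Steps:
$f{\left(C \right)} = - 5 C$ ($f{\left(C \right)} = - (C + 4 C) = - 5 C$)
$82 f{\left(G{\left(-2,-5 - 2 \right)} \right)} = 82 \left(\left(-5\right) 8\right) = 82 \left(-40\right) = -3280$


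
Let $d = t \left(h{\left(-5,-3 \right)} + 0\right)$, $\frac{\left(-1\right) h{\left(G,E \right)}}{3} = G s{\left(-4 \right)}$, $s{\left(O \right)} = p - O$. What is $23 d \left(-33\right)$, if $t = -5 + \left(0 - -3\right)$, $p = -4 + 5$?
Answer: $113850$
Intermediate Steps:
$p = 1$
$t = -2$ ($t = -5 + \left(0 + 3\right) = -5 + 3 = -2$)
$s{\left(O \right)} = 1 - O$
$h{\left(G,E \right)} = - 15 G$ ($h{\left(G,E \right)} = - 3 G \left(1 - -4\right) = - 3 G \left(1 + 4\right) = - 3 G 5 = - 3 \cdot 5 G = - 15 G$)
$d = -150$ ($d = - 2 \left(\left(-15\right) \left(-5\right) + 0\right) = - 2 \left(75 + 0\right) = \left(-2\right) 75 = -150$)
$23 d \left(-33\right) = 23 \left(-150\right) \left(-33\right) = \left(-3450\right) \left(-33\right) = 113850$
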